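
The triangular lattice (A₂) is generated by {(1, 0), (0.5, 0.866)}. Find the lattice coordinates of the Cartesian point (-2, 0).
-2b₁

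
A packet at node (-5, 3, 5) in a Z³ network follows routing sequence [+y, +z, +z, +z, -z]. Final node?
(-5, 4, 7)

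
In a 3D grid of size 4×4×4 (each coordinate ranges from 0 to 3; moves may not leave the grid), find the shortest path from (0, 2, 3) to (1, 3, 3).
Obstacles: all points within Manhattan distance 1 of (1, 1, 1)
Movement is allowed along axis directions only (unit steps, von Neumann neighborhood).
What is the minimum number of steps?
2
(one shortest path: (0, 2, 3) → (1, 2, 3) → (1, 3, 3))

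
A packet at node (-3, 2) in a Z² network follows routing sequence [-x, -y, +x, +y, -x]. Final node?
(-4, 2)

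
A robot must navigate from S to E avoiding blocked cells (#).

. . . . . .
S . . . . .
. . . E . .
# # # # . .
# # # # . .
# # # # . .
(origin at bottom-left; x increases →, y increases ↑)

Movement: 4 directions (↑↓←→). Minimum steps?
4
(one shortest path: (0, 4) → (1, 4) → (2, 4) → (3, 4) → (3, 3))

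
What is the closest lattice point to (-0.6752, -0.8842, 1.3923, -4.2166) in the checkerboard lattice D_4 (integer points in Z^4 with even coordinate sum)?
(-1, -1, 2, -4)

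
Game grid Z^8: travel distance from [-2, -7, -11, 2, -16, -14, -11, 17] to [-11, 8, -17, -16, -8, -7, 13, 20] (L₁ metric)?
90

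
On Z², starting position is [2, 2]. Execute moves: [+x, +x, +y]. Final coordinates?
(4, 3)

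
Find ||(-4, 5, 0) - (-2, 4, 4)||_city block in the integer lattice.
7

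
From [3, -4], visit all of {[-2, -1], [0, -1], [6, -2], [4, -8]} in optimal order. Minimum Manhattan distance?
22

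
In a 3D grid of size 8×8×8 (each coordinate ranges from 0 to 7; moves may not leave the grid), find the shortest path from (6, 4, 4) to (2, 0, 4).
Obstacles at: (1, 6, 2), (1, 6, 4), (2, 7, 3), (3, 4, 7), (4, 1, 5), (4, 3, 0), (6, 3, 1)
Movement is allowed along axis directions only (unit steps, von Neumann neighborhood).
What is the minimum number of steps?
8
(one shortest path: (6, 4, 4) → (5, 4, 4) → (4, 4, 4) → (3, 4, 4) → (2, 4, 4) → (2, 3, 4) → (2, 2, 4) → (2, 1, 4) → (2, 0, 4))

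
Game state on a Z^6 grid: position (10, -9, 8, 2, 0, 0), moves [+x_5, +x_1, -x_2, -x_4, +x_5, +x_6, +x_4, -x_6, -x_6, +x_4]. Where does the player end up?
(11, -10, 8, 3, 2, -1)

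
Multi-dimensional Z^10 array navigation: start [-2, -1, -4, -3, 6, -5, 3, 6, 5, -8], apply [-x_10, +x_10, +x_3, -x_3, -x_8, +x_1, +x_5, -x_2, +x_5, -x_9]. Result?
(-1, -2, -4, -3, 8, -5, 3, 5, 4, -8)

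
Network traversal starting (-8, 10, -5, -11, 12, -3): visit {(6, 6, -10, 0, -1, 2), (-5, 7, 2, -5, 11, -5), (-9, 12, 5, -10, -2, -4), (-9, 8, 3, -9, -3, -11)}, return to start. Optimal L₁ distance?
168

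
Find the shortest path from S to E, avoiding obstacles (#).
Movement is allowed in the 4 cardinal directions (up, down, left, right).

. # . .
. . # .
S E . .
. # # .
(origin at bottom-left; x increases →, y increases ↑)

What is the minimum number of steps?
1
(one shortest path: (0, 1) → (1, 1))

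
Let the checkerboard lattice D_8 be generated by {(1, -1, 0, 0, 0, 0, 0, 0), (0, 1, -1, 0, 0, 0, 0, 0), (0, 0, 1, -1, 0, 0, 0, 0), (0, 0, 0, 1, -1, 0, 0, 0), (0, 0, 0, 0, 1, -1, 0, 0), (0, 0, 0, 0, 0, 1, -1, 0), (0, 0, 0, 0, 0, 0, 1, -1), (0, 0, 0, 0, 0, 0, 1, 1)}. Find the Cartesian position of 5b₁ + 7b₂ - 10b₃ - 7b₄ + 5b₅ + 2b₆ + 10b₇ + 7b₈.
(5, 2, -17, 3, 12, -3, 15, -3)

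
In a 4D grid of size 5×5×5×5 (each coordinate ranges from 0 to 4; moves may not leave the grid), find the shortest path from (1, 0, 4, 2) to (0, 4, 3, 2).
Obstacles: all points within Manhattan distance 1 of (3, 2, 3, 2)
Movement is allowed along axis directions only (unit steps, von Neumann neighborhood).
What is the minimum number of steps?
6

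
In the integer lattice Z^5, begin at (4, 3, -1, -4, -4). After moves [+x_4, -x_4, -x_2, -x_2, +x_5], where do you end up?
(4, 1, -1, -4, -3)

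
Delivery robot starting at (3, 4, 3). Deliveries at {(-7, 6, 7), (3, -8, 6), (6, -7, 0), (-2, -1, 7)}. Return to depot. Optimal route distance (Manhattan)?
68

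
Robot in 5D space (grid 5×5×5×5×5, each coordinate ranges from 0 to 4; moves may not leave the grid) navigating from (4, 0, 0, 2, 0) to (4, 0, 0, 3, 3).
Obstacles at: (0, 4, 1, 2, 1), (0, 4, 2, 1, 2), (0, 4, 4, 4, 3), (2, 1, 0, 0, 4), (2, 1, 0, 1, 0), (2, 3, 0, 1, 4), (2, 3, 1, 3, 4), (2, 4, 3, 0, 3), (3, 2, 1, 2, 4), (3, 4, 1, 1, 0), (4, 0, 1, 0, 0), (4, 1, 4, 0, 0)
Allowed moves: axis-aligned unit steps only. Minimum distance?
4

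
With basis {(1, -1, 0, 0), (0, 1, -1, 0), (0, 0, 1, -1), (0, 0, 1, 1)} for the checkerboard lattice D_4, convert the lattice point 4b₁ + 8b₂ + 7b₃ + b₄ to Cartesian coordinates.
(4, 4, 0, -6)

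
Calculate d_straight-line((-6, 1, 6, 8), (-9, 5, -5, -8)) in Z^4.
20.0499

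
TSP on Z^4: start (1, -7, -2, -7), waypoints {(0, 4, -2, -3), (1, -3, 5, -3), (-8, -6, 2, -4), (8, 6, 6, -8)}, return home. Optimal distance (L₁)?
94
(one optimal route: (1, -7, -2, -7) → (0, 4, -2, -3) → (8, 6, 6, -8) → (1, -3, 5, -3) → (-8, -6, 2, -4) → (1, -7, -2, -7))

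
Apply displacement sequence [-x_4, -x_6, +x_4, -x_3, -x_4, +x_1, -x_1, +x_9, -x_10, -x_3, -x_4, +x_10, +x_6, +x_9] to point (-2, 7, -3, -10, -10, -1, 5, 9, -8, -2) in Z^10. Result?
(-2, 7, -5, -12, -10, -1, 5, 9, -6, -2)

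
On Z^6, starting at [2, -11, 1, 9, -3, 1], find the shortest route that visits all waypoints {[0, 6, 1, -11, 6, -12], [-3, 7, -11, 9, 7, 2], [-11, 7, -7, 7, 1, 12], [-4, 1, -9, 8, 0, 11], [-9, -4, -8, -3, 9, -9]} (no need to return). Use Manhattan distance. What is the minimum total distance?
177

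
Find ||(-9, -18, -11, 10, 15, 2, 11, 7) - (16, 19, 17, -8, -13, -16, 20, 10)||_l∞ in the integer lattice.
37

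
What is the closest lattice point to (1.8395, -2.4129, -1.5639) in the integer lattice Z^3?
(2, -2, -2)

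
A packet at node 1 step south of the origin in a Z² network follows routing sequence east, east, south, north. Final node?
(2, -1)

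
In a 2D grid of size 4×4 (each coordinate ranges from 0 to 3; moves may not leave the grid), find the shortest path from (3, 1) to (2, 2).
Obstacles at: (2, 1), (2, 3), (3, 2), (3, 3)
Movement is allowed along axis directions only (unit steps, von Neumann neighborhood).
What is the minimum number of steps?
6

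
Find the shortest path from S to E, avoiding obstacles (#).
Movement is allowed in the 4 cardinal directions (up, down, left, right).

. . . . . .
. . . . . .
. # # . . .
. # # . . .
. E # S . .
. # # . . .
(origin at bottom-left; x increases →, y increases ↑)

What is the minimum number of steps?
10
(one shortest path: (3, 1) → (3, 2) → (3, 3) → (3, 4) → (2, 4) → (1, 4) → (0, 4) → (0, 3) → (0, 2) → (0, 1) → (1, 1))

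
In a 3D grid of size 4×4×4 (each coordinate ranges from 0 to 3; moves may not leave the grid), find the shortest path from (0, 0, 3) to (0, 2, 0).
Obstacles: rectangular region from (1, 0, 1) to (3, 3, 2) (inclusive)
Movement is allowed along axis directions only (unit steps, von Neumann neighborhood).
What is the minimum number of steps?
5
(one shortest path: (0, 0, 3) → (0, 1, 3) → (0, 2, 3) → (0, 2, 2) → (0, 2, 1) → (0, 2, 0))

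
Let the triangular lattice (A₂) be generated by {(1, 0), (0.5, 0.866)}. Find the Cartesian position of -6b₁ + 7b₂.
(-2.5, 6.062)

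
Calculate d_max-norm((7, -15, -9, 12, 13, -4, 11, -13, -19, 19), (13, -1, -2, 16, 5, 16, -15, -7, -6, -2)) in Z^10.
26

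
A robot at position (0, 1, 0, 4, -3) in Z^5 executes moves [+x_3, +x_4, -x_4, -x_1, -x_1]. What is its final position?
(-2, 1, 1, 4, -3)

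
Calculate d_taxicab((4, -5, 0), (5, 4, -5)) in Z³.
15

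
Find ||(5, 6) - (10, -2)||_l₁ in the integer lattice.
13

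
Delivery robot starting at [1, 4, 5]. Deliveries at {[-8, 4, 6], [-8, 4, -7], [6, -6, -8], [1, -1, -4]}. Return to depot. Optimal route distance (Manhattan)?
76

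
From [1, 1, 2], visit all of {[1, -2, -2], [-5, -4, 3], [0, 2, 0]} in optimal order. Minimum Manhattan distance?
24
(one optimal route: (1, 1, 2) → (0, 2, 0) → (1, -2, -2) → (-5, -4, 3))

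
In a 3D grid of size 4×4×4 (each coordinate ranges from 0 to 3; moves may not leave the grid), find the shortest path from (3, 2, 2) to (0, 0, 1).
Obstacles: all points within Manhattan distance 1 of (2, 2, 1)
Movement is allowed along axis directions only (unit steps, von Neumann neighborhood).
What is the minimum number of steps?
6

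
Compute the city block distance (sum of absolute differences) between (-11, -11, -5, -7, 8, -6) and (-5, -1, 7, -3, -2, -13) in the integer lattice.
49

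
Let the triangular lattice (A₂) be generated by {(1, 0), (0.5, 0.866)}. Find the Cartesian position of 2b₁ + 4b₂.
(4, 3.464)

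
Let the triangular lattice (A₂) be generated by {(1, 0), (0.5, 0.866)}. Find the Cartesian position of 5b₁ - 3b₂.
(3.5, -2.598)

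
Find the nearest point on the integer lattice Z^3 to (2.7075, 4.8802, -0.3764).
(3, 5, 0)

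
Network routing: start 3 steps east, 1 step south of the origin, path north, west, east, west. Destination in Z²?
(2, 0)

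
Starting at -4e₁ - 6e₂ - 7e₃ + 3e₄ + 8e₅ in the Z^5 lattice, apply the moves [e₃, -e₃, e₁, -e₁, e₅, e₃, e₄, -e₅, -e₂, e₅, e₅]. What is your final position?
(-4, -7, -6, 4, 10)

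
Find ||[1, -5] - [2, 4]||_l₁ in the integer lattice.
10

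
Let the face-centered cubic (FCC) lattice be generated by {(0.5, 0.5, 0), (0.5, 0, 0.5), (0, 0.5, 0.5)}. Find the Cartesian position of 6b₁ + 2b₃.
(3, 4, 1)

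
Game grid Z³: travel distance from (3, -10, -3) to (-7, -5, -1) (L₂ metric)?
11.3578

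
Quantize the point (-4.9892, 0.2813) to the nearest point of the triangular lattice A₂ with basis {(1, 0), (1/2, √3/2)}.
(-5, 0)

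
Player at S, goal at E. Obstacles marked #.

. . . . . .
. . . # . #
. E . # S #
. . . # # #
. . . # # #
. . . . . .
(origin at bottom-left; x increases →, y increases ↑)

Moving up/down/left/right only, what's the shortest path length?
7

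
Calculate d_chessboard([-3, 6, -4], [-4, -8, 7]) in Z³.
14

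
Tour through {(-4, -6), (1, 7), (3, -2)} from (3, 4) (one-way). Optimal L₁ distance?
27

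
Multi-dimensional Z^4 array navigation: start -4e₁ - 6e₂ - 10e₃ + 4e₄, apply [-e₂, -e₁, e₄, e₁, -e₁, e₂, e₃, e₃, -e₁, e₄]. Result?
(-6, -6, -8, 6)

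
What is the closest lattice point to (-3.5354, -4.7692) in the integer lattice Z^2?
(-4, -5)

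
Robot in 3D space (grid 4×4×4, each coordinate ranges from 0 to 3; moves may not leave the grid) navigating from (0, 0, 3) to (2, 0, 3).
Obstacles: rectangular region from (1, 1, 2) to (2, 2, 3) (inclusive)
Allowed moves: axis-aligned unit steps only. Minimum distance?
2
(one shortest path: (0, 0, 3) → (1, 0, 3) → (2, 0, 3))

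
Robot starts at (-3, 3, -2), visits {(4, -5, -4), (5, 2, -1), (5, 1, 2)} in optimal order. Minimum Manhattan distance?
27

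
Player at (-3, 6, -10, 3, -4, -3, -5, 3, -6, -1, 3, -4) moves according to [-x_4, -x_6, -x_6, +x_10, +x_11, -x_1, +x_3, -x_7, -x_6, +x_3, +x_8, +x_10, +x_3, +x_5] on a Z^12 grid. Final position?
(-4, 6, -7, 2, -3, -6, -6, 4, -6, 1, 4, -4)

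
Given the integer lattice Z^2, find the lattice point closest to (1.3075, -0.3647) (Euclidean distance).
(1, 0)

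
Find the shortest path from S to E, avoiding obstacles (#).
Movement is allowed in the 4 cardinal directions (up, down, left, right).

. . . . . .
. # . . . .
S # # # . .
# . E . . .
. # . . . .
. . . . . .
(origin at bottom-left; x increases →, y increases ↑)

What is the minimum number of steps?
11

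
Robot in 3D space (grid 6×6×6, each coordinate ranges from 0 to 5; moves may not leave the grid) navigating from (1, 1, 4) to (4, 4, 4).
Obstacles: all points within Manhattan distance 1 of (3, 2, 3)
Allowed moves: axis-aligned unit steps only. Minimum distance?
6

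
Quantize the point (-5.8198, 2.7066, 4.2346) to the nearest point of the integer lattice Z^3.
(-6, 3, 4)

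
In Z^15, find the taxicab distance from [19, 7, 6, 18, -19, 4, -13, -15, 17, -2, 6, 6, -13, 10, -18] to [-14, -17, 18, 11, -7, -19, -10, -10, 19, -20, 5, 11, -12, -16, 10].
200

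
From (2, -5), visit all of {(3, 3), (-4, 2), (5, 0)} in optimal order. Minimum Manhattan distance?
21
(one optimal route: (2, -5) → (5, 0) → (3, 3) → (-4, 2))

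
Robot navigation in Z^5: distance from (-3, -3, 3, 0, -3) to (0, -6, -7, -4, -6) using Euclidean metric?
11.9583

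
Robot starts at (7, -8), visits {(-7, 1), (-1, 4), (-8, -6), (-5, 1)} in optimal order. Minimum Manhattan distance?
34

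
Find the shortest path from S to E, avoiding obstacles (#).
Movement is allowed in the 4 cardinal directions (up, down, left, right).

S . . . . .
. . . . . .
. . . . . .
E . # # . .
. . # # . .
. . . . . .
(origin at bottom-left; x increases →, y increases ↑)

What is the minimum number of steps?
3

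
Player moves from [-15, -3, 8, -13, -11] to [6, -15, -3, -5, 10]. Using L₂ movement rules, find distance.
34.7994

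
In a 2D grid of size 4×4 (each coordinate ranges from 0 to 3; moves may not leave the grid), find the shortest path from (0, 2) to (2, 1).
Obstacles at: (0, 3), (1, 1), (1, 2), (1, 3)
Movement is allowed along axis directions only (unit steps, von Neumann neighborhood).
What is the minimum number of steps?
5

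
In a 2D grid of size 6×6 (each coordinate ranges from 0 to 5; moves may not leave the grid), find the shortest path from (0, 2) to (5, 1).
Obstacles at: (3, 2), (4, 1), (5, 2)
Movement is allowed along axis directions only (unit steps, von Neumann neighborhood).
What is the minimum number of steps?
8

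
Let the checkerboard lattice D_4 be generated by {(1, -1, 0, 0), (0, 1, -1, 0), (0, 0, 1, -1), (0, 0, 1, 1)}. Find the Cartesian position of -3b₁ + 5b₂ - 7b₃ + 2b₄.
(-3, 8, -10, 9)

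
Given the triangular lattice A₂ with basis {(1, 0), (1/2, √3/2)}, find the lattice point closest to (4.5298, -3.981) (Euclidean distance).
(4.5, -4.33)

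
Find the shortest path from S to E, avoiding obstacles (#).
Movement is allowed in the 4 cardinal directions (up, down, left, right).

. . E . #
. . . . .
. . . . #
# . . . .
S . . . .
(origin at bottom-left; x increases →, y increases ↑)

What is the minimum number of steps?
6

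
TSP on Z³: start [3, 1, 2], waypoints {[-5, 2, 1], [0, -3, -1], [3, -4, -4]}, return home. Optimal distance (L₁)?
40
(one optimal route: (3, 1, 2) → (-5, 2, 1) → (0, -3, -1) → (3, -4, -4) → (3, 1, 2))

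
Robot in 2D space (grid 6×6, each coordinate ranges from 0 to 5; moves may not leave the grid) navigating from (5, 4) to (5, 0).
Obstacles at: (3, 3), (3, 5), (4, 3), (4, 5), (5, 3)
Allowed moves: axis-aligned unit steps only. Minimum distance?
10
(one shortest path: (5, 4) → (4, 4) → (3, 4) → (2, 4) → (2, 3) → (2, 2) → (3, 2) → (4, 2) → (5, 2) → (5, 1) → (5, 0))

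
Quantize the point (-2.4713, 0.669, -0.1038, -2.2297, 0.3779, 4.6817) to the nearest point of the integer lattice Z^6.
(-2, 1, 0, -2, 0, 5)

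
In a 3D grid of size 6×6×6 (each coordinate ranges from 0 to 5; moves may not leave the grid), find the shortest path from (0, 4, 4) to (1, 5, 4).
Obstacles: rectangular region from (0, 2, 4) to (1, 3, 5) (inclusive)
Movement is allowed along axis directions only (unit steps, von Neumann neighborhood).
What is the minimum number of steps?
2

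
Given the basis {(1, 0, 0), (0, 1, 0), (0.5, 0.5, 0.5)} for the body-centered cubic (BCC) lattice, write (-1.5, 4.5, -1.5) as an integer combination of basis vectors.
6b₂ - 3b₃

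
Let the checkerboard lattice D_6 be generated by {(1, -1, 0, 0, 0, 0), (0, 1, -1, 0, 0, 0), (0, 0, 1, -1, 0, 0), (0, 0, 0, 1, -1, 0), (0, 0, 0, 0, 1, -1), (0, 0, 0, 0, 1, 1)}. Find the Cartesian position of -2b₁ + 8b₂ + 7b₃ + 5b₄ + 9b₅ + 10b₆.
(-2, 10, -1, -2, 14, 1)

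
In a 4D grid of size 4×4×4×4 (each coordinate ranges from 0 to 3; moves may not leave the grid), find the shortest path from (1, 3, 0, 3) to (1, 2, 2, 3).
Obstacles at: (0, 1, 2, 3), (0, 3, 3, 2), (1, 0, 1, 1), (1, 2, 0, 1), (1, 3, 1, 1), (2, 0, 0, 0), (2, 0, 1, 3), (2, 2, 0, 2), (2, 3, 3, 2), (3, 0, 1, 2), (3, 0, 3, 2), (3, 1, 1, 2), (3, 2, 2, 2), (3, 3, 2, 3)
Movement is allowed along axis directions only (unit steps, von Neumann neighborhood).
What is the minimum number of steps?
3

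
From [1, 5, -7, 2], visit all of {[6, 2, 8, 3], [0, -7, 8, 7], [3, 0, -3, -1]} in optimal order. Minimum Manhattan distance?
53
(one optimal route: (1, 5, -7, 2) → (3, 0, -3, -1) → (6, 2, 8, 3) → (0, -7, 8, 7))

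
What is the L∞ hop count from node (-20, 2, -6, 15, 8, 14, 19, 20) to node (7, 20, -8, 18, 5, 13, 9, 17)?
27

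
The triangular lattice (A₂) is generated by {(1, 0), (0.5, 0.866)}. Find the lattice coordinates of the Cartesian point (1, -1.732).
2b₁ - 2b₂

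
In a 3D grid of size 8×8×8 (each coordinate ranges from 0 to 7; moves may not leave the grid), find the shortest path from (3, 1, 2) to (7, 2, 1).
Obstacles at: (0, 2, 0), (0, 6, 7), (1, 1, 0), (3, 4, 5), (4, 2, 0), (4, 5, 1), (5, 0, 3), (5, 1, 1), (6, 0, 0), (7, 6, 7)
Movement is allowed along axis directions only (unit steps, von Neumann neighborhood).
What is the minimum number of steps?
6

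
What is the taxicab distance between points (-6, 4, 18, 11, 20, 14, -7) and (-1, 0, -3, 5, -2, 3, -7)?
69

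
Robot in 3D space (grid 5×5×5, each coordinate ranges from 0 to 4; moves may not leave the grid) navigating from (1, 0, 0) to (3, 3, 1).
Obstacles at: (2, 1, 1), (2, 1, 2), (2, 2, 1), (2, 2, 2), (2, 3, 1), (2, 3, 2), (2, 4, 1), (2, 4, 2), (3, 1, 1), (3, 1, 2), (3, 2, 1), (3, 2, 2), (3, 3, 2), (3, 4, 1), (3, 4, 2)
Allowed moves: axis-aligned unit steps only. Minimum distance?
6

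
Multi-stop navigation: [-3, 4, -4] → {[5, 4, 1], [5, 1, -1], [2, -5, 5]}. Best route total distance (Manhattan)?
33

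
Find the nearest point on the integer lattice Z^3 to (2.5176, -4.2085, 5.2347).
(3, -4, 5)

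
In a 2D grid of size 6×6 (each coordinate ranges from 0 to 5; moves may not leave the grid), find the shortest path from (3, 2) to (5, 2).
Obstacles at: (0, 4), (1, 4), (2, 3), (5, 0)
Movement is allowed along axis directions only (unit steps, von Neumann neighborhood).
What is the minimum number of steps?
2
(one shortest path: (3, 2) → (4, 2) → (5, 2))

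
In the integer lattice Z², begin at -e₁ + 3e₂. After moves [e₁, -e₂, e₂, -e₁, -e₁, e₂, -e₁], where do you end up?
(-3, 4)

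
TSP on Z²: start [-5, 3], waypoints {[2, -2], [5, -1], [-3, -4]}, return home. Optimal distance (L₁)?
34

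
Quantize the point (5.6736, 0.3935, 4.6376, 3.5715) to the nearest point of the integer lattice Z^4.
(6, 0, 5, 4)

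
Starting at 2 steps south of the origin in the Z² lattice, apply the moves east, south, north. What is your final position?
(1, -2)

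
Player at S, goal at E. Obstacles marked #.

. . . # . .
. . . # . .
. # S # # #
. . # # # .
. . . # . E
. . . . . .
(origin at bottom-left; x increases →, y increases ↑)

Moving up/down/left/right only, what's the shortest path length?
13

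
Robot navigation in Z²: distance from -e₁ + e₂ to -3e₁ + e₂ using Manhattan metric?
2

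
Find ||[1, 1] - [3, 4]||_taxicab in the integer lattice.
5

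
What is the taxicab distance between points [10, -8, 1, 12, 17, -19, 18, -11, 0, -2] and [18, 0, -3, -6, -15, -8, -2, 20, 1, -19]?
150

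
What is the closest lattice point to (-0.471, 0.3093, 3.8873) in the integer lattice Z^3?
(0, 0, 4)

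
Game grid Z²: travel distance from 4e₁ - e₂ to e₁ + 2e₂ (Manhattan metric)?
6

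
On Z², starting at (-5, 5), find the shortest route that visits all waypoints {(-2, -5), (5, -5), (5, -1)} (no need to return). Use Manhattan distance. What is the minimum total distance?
24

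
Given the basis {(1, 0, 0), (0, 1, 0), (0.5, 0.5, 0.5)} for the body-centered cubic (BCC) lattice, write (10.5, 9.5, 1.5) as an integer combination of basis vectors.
9b₁ + 8b₂ + 3b₃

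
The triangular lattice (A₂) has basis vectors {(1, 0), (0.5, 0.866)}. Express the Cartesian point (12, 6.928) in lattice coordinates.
8b₁ + 8b₂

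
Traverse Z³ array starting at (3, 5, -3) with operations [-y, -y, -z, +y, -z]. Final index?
(3, 4, -5)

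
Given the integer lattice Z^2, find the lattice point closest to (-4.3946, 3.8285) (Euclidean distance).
(-4, 4)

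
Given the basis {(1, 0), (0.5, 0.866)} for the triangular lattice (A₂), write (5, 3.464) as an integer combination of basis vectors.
3b₁ + 4b₂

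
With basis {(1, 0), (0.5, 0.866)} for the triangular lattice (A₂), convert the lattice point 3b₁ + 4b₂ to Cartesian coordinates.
(5, 3.464)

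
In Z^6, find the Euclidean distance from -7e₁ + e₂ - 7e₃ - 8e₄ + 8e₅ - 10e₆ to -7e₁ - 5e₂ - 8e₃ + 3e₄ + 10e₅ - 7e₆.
13.0767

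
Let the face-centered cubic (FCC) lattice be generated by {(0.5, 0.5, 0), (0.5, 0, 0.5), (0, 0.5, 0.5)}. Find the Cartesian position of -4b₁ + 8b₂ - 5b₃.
(2, -4.5, 1.5)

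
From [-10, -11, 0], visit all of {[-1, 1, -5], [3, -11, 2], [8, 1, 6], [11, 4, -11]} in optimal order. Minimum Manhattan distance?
77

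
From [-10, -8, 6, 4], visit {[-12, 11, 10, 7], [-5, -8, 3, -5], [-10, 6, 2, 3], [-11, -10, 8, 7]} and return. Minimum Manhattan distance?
96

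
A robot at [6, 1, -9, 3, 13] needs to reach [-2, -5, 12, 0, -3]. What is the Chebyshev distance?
21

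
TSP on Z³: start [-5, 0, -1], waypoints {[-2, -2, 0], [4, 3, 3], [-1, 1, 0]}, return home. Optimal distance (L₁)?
36
(one optimal route: (-5, 0, -1) → (-2, -2, 0) → (4, 3, 3) → (-1, 1, 0) → (-5, 0, -1))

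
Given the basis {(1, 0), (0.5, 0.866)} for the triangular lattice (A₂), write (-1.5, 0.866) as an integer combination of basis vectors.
-2b₁ + b₂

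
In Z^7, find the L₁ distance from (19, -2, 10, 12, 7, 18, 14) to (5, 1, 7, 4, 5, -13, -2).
77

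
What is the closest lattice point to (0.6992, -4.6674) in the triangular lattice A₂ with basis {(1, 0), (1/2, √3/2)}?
(0.5, -4.33)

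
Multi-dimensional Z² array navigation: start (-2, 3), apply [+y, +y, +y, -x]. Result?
(-3, 6)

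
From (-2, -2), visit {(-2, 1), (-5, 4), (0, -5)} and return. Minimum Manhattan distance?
28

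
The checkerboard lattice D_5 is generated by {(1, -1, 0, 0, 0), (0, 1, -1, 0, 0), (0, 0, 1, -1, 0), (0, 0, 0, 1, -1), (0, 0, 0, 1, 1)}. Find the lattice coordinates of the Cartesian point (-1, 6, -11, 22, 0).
-b₁ + 5b₂ - 6b₃ + 8b₄ + 8b₅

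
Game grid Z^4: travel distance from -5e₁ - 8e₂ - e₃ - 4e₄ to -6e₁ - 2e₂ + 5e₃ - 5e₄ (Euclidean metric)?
8.60233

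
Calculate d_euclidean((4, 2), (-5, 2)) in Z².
9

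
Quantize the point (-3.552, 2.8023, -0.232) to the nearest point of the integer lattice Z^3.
(-4, 3, 0)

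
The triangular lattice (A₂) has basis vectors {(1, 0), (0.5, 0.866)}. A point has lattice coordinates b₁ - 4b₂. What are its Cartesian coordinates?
(-1, -3.464)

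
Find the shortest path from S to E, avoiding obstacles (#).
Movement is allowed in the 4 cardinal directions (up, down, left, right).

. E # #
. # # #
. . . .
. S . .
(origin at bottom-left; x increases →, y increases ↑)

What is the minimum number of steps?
5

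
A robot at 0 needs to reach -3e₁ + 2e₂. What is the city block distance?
5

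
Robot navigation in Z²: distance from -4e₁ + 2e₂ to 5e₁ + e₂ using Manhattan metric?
10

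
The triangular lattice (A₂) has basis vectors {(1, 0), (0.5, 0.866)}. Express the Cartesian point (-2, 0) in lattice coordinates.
-2b₁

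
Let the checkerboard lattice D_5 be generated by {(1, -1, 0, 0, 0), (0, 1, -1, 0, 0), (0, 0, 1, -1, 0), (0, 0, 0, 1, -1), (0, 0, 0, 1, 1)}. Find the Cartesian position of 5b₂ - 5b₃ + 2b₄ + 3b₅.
(0, 5, -10, 10, 1)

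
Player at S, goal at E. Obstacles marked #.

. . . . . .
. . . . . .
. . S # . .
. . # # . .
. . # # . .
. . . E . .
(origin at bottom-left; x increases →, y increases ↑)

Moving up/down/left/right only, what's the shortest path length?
6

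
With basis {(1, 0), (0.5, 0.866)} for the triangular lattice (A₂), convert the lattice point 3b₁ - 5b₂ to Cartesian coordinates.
(0.5, -4.33)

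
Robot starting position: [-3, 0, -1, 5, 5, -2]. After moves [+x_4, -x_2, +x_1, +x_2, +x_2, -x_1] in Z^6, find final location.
(-3, 1, -1, 6, 5, -2)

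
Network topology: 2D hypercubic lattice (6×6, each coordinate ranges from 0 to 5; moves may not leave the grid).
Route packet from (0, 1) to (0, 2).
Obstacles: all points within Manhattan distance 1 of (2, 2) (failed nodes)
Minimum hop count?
1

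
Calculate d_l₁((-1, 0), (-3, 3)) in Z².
5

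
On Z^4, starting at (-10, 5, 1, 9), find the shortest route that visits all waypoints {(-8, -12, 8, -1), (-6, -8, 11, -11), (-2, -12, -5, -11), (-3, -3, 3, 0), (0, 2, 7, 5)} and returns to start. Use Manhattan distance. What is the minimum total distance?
148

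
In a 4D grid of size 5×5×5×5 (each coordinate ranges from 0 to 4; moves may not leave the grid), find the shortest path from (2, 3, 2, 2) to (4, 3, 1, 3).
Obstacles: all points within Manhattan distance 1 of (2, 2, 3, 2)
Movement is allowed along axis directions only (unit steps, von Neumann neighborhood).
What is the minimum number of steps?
4
(one shortest path: (2, 3, 2, 2) → (3, 3, 2, 2) → (4, 3, 2, 2) → (4, 3, 1, 2) → (4, 3, 1, 3))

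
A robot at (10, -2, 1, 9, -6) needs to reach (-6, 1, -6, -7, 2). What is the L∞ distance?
16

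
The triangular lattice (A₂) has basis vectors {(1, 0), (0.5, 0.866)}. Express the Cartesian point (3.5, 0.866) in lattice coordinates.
3b₁ + b₂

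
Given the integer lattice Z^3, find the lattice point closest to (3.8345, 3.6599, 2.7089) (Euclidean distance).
(4, 4, 3)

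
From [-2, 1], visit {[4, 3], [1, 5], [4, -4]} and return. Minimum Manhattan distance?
30
(one optimal route: (-2, 1) → (1, 5) → (4, 3) → (4, -4) → (-2, 1))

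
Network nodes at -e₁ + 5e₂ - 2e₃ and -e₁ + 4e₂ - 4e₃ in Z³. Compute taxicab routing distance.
3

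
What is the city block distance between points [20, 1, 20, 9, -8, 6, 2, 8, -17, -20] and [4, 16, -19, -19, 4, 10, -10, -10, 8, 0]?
189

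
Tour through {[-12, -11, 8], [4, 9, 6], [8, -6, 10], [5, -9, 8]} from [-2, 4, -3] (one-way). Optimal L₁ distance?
70
(one optimal route: (-2, 4, -3) → (4, 9, 6) → (8, -6, 10) → (5, -9, 8) → (-12, -11, 8))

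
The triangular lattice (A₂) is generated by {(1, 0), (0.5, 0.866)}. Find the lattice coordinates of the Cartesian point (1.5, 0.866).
b₁ + b₂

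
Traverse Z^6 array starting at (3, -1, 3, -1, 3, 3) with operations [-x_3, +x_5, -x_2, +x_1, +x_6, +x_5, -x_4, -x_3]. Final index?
(4, -2, 1, -2, 5, 4)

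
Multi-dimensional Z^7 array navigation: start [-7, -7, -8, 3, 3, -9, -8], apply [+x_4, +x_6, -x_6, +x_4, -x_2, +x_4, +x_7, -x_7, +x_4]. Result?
(-7, -8, -8, 7, 3, -9, -8)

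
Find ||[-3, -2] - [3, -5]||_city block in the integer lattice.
9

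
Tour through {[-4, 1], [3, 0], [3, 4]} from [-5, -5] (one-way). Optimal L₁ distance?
19
(one optimal route: (-5, -5) → (-4, 1) → (3, 0) → (3, 4))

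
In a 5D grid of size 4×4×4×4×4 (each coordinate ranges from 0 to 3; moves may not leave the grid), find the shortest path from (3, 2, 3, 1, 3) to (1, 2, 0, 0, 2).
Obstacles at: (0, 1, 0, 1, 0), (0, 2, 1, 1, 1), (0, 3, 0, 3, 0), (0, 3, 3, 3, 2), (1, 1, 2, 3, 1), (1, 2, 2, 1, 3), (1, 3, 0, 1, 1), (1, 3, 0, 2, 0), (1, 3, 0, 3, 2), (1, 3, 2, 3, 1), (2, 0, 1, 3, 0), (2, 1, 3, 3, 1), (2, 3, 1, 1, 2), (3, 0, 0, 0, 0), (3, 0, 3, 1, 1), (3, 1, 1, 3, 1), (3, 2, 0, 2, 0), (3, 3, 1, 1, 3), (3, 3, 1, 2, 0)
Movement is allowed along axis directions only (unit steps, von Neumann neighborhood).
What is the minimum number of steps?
7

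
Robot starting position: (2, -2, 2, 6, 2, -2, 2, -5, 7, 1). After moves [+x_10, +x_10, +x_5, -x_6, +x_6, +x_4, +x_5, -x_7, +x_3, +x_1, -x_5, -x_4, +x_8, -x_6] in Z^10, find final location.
(3, -2, 3, 6, 3, -3, 1, -4, 7, 3)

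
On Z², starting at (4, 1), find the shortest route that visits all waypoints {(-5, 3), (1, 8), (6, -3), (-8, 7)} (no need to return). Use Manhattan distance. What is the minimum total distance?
39
(one optimal route: (4, 1) → (6, -3) → (1, 8) → (-8, 7) → (-5, 3))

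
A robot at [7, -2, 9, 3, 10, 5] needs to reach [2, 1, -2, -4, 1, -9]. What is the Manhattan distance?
49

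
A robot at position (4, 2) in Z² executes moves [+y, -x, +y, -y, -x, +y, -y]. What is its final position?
(2, 3)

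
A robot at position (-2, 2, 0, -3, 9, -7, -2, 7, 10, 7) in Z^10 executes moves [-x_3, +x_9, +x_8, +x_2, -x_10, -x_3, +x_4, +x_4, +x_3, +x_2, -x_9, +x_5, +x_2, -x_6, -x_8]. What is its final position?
(-2, 5, -1, -1, 10, -8, -2, 7, 10, 6)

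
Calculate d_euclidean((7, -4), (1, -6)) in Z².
6.32456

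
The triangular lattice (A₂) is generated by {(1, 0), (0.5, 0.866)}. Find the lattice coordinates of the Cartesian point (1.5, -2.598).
3b₁ - 3b₂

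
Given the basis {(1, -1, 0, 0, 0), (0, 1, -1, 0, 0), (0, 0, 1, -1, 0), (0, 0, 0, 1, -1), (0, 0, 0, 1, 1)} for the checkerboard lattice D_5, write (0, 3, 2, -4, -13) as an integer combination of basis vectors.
3b₂ + 5b₃ + 7b₄ - 6b₅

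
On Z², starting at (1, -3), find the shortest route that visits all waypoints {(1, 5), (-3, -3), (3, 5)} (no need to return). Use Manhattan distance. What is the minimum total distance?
18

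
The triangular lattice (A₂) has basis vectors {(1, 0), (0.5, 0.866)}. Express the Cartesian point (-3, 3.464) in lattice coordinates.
-5b₁ + 4b₂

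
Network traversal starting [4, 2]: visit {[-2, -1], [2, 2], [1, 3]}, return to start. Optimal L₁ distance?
20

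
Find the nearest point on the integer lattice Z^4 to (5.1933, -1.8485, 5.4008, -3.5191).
(5, -2, 5, -4)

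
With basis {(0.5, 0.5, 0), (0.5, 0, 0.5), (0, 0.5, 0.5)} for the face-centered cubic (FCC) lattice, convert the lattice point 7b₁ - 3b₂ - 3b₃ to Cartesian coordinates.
(2, 2, -3)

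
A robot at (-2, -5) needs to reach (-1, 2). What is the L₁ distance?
8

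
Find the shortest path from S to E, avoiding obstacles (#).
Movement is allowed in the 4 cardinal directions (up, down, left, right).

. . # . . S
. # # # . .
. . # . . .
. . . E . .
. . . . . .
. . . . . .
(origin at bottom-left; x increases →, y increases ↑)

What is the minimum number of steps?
5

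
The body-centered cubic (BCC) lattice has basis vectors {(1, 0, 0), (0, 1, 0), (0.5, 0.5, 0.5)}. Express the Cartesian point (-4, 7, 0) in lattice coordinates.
-4b₁ + 7b₂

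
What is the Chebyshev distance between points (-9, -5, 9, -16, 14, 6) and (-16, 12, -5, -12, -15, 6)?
29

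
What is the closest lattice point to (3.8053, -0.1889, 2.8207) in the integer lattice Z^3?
(4, 0, 3)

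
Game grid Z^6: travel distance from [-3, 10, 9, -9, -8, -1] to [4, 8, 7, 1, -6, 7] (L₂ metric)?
15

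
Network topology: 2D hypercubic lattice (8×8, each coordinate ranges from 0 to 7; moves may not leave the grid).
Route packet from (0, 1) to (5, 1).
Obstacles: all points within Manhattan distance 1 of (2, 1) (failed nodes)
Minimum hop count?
9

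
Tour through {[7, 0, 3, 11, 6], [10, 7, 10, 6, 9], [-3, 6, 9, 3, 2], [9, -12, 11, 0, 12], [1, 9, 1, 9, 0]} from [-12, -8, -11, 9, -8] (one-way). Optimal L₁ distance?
160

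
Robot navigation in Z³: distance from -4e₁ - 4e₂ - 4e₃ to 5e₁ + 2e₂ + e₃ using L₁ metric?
20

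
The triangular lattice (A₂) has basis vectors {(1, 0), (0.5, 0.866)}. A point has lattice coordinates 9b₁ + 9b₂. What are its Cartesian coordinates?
(13.5, 7.794)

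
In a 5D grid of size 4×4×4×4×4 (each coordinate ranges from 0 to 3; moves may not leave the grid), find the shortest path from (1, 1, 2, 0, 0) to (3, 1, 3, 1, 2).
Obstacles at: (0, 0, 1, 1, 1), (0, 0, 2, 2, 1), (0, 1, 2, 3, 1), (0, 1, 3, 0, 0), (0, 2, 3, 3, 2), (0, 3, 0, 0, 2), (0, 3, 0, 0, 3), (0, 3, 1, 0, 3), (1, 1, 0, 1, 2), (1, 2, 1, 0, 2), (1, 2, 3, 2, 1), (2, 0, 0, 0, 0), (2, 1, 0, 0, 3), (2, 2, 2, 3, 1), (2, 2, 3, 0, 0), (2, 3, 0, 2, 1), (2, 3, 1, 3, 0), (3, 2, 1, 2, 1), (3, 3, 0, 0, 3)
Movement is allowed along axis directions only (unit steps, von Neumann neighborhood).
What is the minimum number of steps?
6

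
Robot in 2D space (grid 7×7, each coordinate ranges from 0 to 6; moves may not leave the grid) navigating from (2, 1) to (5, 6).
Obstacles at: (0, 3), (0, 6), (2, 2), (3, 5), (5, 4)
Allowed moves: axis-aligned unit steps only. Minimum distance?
8
(one shortest path: (2, 1) → (3, 1) → (4, 1) → (4, 2) → (4, 3) → (4, 4) → (4, 5) → (5, 5) → (5, 6))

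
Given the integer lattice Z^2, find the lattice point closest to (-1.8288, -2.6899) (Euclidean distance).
(-2, -3)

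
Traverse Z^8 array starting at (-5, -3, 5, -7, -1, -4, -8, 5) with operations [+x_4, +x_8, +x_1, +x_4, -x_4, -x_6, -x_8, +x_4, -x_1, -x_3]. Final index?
(-5, -3, 4, -5, -1, -5, -8, 5)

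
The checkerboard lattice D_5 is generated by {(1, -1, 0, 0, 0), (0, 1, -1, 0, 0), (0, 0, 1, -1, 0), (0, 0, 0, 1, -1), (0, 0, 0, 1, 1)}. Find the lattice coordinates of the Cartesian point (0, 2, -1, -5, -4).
2b₂ + b₃ - 4b₅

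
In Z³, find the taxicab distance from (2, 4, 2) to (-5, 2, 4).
11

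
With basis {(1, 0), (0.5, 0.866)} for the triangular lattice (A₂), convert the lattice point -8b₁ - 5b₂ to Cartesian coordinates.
(-10.5, -4.33)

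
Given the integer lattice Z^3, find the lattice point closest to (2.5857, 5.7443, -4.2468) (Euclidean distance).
(3, 6, -4)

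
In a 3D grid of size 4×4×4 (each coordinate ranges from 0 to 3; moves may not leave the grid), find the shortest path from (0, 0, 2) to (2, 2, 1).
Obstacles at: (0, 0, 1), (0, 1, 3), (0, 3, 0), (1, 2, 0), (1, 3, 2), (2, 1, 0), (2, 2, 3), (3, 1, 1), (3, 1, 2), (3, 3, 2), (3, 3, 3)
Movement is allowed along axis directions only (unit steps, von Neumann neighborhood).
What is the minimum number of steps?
5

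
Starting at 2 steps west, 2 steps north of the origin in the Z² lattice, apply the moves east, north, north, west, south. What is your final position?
(-2, 3)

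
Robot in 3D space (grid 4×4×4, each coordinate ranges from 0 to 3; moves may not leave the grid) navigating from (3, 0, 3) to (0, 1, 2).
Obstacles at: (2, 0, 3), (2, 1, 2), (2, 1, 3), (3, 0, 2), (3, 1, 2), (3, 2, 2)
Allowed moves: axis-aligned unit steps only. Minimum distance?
7
(one shortest path: (3, 0, 3) → (3, 1, 3) → (3, 2, 3) → (2, 2, 3) → (1, 2, 3) → (0, 2, 3) → (0, 1, 3) → (0, 1, 2))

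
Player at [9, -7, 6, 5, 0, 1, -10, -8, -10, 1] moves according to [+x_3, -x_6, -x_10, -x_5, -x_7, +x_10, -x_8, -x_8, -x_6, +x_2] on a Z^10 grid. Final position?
(9, -6, 7, 5, -1, -1, -11, -10, -10, 1)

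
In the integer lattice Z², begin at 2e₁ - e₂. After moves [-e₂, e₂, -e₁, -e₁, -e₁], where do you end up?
(-1, -1)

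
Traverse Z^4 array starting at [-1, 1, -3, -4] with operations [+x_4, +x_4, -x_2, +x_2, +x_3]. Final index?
(-1, 1, -2, -2)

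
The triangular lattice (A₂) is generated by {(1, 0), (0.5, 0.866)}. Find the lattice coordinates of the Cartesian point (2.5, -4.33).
5b₁ - 5b₂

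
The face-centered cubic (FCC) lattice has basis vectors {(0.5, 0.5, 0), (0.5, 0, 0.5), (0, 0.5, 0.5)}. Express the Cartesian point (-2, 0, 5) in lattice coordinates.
-7b₁ + 3b₂ + 7b₃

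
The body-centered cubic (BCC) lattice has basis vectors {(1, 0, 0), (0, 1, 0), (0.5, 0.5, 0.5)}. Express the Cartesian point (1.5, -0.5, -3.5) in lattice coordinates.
5b₁ + 3b₂ - 7b₃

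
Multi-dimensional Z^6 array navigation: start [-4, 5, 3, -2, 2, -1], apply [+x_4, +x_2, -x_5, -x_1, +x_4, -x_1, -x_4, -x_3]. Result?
(-6, 6, 2, -1, 1, -1)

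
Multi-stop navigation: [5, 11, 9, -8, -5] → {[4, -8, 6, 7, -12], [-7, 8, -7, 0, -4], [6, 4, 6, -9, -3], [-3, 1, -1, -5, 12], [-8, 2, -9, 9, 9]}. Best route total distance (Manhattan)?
169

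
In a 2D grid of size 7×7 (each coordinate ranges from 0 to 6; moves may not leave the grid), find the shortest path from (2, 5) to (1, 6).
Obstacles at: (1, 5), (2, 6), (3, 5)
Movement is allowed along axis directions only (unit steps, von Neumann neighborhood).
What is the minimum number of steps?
6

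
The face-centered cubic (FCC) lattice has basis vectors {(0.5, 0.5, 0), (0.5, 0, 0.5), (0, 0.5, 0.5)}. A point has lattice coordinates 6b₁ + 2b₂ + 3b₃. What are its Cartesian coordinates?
(4, 4.5, 2.5)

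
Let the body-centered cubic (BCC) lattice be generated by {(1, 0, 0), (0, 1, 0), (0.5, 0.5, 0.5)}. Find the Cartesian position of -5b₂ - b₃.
(-0.5, -5.5, -0.5)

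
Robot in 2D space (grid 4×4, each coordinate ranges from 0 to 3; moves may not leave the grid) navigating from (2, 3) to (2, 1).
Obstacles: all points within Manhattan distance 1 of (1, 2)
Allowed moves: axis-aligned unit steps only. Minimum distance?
4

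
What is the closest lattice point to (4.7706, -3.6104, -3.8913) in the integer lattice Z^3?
(5, -4, -4)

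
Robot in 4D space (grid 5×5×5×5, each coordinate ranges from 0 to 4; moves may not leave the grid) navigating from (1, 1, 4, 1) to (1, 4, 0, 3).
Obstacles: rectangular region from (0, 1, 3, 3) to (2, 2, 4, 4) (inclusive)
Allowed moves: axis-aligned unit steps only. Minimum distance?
9
(one shortest path: (1, 1, 4, 1) → (1, 2, 4, 1) → (1, 3, 4, 1) → (1, 4, 4, 1) → (1, 4, 3, 1) → (1, 4, 2, 1) → (1, 4, 1, 1) → (1, 4, 0, 1) → (1, 4, 0, 2) → (1, 4, 0, 3))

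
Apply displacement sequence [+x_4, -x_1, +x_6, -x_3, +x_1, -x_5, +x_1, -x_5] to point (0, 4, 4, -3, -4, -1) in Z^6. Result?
(1, 4, 3, -2, -6, 0)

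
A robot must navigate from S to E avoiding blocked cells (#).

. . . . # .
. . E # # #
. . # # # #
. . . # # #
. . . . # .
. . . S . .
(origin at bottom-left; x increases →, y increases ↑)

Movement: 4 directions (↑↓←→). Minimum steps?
7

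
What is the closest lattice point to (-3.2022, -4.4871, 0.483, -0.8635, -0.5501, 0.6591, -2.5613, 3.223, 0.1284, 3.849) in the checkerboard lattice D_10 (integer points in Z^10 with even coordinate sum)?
(-3, -4, 0, -1, -1, 1, -3, 3, 0, 4)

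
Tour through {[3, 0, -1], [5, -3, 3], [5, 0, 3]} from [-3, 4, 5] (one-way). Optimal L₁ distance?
25
(one optimal route: (-3, 4, 5) → (3, 0, -1) → (5, 0, 3) → (5, -3, 3))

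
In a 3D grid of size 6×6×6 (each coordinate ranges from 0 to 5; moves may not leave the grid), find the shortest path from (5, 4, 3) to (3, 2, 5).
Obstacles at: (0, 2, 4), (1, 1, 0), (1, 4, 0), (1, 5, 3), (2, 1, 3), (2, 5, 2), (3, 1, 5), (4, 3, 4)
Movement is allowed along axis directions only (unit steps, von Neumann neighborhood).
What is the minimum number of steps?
6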